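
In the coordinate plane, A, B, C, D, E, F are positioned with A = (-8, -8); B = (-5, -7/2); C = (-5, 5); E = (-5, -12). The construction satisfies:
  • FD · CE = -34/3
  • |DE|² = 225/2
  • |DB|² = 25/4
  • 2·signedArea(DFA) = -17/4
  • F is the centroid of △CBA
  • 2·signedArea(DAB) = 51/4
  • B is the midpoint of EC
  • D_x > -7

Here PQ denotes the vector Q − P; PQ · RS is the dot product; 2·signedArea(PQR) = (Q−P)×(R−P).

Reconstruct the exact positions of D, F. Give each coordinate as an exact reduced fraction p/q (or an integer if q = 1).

D = (-13/2, -3/2)
F = (-6, -13/6)

1. D_x = -13/2  [line -9/2·x + 3·y + -99/4 = 0 ∩ |DE|² = 225/2]
2. D_y = -3/2  [line -9/2·x + 3·y + -99/4 = 0 ∩ |DE|² = 225/2]
   → D = (-13/2, -3/2)
3. F_x = -6  [F is the centroid of △CBA]
4. F_y = -13/6  [F is the centroid of △CBA]
   → F = (-6, -13/6)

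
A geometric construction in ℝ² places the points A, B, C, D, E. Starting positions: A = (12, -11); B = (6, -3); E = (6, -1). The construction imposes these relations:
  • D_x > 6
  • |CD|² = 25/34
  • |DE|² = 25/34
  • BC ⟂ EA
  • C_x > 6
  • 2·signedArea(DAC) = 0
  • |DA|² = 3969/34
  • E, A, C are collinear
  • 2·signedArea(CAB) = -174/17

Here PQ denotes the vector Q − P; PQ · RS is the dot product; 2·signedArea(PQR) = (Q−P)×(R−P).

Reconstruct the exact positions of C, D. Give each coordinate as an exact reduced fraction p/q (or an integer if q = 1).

1. C_x = 117/17  [E, A, C are collinear ∩ BC ⟂ EA]
2. C_y = -42/17  [E, A, C are collinear ∩ BC ⟂ EA]
   → C = (117/17, -42/17)
3. D_x = 219/34  [line -145/17·x + -87/17·y + 783/17 = 0 ∩ |DE|² = 25/34]
4. D_y = -59/34  [line -145/17·x + -87/17·y + 783/17 = 0 ∩ |DE|² = 25/34]
   → D = (219/34, -59/34)

C = (117/17, -42/17)
D = (219/34, -59/34)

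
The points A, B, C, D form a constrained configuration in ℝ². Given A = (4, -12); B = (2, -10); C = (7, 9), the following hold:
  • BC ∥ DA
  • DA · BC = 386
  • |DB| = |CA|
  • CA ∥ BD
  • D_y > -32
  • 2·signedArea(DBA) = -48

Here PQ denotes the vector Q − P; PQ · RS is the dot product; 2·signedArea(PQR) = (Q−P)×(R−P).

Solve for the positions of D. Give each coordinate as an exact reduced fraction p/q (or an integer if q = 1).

D = (-1, -31)

1. D_x = -1  [BC ∥ DA ∩ CA ∥ BD]
2. D_y = -31  [BC ∥ DA ∩ CA ∥ BD]
   → D = (-1, -31)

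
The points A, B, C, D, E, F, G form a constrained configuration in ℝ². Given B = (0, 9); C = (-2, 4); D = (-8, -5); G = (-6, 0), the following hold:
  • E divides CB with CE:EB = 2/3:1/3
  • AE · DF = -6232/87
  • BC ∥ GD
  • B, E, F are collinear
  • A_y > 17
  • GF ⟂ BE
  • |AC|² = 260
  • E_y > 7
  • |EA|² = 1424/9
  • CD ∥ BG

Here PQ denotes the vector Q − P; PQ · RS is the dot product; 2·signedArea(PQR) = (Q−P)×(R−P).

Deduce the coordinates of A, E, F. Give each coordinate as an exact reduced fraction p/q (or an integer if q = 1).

A = (6, 18)
E = (-2/3, 22/3)
F = (-114/29, -24/29)

1. E_x = -2/3  [E divides CB with CE:EB = 2/3:1/3]
2. E_y = 22/3  [E divides CB with CE:EB = 2/3:1/3]
   → E = (-2/3, 22/3)
3. F_x = -114/29  [B, E, F are collinear ∩ GF ⟂ BE]
4. F_y = -24/29  [B, E, F are collinear ∩ GF ⟂ BE]
   → F = (-114/29, -24/29)
5. A_x = 6  [line -118/29·x + -121/29·y + 2886/29 = 0 ∩ |AC|² = 260]
6. A_y = 18  [line -118/29·x + -121/29·y + 2886/29 = 0 ∩ |AC|² = 260]
   → A = (6, 18)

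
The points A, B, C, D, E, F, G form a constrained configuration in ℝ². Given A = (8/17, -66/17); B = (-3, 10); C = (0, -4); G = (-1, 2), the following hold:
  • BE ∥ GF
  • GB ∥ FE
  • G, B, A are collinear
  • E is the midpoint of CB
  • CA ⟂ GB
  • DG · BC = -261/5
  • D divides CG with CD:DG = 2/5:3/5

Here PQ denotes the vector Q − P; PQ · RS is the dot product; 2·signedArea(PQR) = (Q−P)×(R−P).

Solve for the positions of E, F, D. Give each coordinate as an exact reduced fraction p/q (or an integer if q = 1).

1. E_x = -3/2  [E is the midpoint of CB]
2. E_y = 3  [E is the midpoint of CB]
   → E = (-3/2, 3)
3. F_x = 1/2  [GB ∥ FE ∩ BE ∥ GF]
4. F_y = -5  [GB ∥ FE ∩ BE ∥ GF]
   → F = (1/2, -5)
5. D_x = -2/5  [D divides CG with CD:DG = 2/5:3/5]
6. D_y = -8/5  [D divides CG with CD:DG = 2/5:3/5]
   → D = (-2/5, -8/5)

D = (-2/5, -8/5)
E = (-3/2, 3)
F = (1/2, -5)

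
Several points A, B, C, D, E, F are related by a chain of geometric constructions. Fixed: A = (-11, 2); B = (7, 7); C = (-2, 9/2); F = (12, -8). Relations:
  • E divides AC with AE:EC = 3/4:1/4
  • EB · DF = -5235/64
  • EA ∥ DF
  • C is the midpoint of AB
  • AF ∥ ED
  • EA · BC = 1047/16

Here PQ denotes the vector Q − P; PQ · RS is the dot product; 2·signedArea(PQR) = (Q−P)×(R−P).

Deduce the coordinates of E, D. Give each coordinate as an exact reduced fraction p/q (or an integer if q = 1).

1. E_x = -17/4  [E divides AC with AE:EC = 3/4:1/4]
2. E_y = 31/8  [E divides AC with AE:EC = 3/4:1/4]
   → E = (-17/4, 31/8)
3. D_x = 75/4  [EA ∥ DF ∩ AF ∥ ED]
4. D_y = -49/8  [EA ∥ DF ∩ AF ∥ ED]
   → D = (75/4, -49/8)

D = (75/4, -49/8)
E = (-17/4, 31/8)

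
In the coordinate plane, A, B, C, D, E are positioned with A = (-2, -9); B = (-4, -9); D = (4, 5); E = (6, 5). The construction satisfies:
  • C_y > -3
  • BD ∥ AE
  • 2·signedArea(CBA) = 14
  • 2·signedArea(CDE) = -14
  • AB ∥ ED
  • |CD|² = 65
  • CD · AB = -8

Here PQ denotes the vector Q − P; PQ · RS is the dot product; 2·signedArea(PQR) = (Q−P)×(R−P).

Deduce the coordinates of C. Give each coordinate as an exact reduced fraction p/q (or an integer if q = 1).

1. C_x = 0  [2·signedArea(CDE) = -14 ∩ CD · AB = -8]
2. C_y = -2  [2·signedArea(CDE) = -14 ∩ CD · AB = -8]
   → C = (0, -2)

C = (0, -2)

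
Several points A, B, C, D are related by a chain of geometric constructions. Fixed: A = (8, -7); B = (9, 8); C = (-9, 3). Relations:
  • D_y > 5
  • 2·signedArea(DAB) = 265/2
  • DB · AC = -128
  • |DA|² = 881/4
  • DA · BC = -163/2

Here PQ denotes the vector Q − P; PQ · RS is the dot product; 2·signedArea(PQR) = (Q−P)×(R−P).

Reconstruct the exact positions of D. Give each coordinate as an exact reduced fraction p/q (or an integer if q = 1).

1. D_x = 0  [DA · BC = -163/2 ∩ DB · AC = -128]
2. D_y = 11/2  [DA · BC = -163/2 ∩ DB · AC = -128]
   → D = (0, 11/2)

D = (0, 11/2)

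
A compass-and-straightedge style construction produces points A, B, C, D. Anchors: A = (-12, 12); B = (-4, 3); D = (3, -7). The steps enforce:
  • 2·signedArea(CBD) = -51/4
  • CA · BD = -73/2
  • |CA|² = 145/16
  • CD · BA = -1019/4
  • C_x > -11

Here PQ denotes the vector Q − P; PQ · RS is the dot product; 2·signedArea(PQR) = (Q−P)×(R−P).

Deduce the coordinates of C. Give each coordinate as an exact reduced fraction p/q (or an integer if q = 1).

1. C_x = -10  [CA · BD = -73/2 ∩ 2·signedArea(CBD) = -51/4]
2. C_y = 39/4  [CA · BD = -73/2 ∩ 2·signedArea(CBD) = -51/4]
   → C = (-10, 39/4)

C = (-10, 39/4)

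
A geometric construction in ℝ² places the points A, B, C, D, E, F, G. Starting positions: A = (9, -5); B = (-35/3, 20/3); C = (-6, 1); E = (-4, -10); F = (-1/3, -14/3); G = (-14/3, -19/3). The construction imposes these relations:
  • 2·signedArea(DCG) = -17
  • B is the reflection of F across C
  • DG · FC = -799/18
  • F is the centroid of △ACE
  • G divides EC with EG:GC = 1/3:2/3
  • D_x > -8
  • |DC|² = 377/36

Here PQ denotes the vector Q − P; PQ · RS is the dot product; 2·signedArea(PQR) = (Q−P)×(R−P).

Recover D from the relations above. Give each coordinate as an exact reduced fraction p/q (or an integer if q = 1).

D = (-47/6, -5/3)

1. D_x = -47/6  [2·signedArea(DCG) = -17 ∩ DG · FC = -799/18]
2. D_y = -5/3  [2·signedArea(DCG) = -17 ∩ DG · FC = -799/18]
   → D = (-47/6, -5/3)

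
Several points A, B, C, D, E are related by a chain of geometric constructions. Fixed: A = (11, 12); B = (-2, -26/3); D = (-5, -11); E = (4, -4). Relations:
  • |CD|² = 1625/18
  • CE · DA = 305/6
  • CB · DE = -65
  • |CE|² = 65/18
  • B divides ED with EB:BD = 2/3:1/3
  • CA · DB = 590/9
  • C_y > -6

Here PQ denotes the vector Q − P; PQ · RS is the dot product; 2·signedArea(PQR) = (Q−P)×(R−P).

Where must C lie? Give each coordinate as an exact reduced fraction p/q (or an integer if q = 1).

C = (5/2, -31/6)

1. C_x = 5/2  [CB · DE = -65 ∩ CE · DA = 305/6]
2. C_y = -31/6  [CB · DE = -65 ∩ CE · DA = 305/6]
   → C = (5/2, -31/6)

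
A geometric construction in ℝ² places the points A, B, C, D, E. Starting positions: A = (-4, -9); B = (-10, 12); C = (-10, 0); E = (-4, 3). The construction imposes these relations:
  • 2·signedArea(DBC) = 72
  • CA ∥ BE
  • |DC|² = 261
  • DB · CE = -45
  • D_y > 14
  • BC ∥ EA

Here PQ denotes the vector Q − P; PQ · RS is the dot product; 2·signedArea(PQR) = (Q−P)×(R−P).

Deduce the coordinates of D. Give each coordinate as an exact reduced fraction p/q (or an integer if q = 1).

1. D_x = -4  [2·signedArea(DBC) = 72 ∩ DB · CE = -45]
2. D_y = 15  [2·signedArea(DBC) = 72 ∩ DB · CE = -45]
   → D = (-4, 15)

D = (-4, 15)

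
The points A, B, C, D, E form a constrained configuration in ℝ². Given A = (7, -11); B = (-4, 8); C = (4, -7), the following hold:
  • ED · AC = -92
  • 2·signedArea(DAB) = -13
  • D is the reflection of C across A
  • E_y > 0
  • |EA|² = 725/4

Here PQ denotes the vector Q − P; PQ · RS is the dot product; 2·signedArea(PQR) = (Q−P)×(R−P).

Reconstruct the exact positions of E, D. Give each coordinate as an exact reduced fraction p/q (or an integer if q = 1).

1. D_x = 10  [D is the reflection of C across A]
2. D_y = -15  [D is the reflection of C across A]
   → D = (10, -15)
3. E_x = 0  [line 3·x + -4·y + 2 = 0 ∩ |EA|² = 725/4]
4. E_y = 1/2  [line 3·x + -4·y + 2 = 0 ∩ |EA|² = 725/4]
   → E = (0, 1/2)

D = (10, -15)
E = (0, 1/2)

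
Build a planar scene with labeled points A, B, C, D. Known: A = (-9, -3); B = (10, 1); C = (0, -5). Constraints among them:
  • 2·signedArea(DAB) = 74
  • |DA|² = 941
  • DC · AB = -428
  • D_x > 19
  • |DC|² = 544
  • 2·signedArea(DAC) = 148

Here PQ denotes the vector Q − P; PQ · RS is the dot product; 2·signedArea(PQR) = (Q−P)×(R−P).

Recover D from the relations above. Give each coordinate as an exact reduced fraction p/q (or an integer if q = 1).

D = (20, 7)

1. D_x = 20  [2·signedArea(DAB) = 74 ∩ 2·signedArea(DAC) = 148]
2. D_y = 7  [2·signedArea(DAB) = 74 ∩ 2·signedArea(DAC) = 148]
   → D = (20, 7)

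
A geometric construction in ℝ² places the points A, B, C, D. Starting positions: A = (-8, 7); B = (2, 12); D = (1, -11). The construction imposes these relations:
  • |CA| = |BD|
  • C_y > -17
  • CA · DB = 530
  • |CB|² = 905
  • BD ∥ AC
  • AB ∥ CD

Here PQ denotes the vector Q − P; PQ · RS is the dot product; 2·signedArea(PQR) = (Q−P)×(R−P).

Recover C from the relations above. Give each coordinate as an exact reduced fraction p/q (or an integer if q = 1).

C = (-9, -16)

1. C_x = -9  [AB ∥ CD ∩ BD ∥ AC]
2. C_y = -16  [AB ∥ CD ∩ BD ∥ AC]
   → C = (-9, -16)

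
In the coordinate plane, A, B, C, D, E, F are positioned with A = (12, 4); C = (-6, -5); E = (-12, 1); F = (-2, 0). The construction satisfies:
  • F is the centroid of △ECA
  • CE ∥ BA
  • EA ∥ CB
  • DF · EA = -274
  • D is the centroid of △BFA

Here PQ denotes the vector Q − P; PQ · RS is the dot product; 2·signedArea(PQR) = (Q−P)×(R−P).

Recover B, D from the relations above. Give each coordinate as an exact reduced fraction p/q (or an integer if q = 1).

B = (18, -2)
D = (28/3, 2/3)

1. B_x = 18  [CE ∥ BA ∩ EA ∥ CB]
2. B_y = -2  [CE ∥ BA ∩ EA ∥ CB]
   → B = (18, -2)
3. D_x = 28/3  [D is the centroid of △BFA]
4. D_y = 2/3  [D is the centroid of △BFA]
   → D = (28/3, 2/3)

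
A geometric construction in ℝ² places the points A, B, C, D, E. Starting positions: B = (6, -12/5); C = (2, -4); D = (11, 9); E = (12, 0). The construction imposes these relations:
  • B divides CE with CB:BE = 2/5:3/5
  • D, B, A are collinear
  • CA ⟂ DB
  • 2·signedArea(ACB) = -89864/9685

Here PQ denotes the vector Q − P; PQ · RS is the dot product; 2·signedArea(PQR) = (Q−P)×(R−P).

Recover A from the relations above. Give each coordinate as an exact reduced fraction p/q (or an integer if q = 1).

1. A_x = 9232/1937  [D, B, A are collinear ∩ CA ⟂ DB]
2. A_y = -10098/1937  [D, B, A are collinear ∩ CA ⟂ DB]
   → A = (9232/1937, -10098/1937)

A = (9232/1937, -10098/1937)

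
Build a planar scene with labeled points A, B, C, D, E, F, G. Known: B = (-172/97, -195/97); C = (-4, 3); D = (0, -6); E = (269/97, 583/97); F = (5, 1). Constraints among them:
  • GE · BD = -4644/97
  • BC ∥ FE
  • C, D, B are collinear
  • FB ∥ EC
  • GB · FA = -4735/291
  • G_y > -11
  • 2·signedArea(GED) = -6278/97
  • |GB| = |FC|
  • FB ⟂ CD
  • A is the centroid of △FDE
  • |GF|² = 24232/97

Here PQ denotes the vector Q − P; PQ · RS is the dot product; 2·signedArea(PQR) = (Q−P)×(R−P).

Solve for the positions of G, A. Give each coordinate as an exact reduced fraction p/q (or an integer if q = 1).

1. G_x = -613/97  [2·signedArea(GED) = -6278/97 ∩ GE · BD = -4644/97]
2. G_y = -973/97  [2·signedArea(GED) = -6278/97 ∩ GE · BD = -4644/97]
   → G = (-613/97, -973/97)
3. A_x = 754/291  [A is the centroid of △FDE]
4. A_y = 98/291  [A is the centroid of △FDE]
   → A = (754/291, 98/291)

A = (754/291, 98/291)
G = (-613/97, -973/97)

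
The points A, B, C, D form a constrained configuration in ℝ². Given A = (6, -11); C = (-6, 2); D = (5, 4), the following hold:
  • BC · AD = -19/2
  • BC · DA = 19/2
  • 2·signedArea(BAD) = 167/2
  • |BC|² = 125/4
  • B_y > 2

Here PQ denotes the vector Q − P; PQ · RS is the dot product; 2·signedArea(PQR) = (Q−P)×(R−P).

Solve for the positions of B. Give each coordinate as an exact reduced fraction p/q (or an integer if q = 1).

B = (-1/2, 3)

1. B_x = -1/2  [BC · AD = -19/2 ∩ 2·signedArea(BAD) = 167/2]
2. B_y = 3  [BC · AD = -19/2 ∩ 2·signedArea(BAD) = 167/2]
   → B = (-1/2, 3)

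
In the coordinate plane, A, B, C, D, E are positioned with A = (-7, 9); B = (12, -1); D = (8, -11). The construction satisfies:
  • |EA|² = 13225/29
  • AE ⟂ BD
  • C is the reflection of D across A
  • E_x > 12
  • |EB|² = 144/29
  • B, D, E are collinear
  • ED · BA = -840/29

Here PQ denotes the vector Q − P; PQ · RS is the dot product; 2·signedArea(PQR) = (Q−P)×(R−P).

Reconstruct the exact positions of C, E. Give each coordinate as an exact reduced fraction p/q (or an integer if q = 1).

C = (-22, 29)
E = (372/29, 31/29)

1. C_x = -22  [C is the reflection of D across A]
2. C_y = 29  [C is the reflection of D across A]
   → C = (-22, 29)
3. E_x = 372/29  [B, D, E are collinear ∩ AE ⟂ BD]
4. E_y = 31/29  [B, D, E are collinear ∩ AE ⟂ BD]
   → E = (372/29, 31/29)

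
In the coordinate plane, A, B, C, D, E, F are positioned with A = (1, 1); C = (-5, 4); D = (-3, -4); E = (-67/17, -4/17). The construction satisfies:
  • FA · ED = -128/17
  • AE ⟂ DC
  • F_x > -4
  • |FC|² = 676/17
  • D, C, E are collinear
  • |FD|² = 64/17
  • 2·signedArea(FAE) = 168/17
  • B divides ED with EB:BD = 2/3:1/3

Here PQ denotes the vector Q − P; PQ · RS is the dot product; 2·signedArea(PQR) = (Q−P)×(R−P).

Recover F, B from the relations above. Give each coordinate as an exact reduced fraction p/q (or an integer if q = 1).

B = (-169/51, -140/51)
F = (-59/17, -36/17)

1. F_x = -59/17  [line -16/17·x + 64/17·y + 80/17 = 0 ∩ |FD|² = 64/17]
2. F_y = -36/17  [line -16/17·x + 64/17·y + 80/17 = 0 ∩ |FD|² = 64/17]
   → F = (-59/17, -36/17)
3. B_x = -169/51  [B divides ED with EB:BD = 2/3:1/3]
4. B_y = -140/51  [B divides ED with EB:BD = 2/3:1/3]
   → B = (-169/51, -140/51)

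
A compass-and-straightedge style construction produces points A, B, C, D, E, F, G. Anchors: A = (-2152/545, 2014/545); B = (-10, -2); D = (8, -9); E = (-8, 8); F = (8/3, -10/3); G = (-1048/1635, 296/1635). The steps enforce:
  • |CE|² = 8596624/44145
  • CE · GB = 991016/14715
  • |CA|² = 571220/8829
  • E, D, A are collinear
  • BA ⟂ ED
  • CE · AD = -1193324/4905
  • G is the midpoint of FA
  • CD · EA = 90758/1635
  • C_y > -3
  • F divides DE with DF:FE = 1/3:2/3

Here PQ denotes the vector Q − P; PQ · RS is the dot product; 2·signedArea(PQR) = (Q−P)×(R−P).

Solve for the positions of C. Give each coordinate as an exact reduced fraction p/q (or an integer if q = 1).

1. C_x = 7672/4905  [CD · EA = 90758/1635 ∩ CE · GB = 991016/14715]
2. C_y = -10604/4905  [CD · EA = 90758/1635 ∩ CE · GB = 991016/14715]
   → C = (7672/4905, -10604/4905)

C = (7672/4905, -10604/4905)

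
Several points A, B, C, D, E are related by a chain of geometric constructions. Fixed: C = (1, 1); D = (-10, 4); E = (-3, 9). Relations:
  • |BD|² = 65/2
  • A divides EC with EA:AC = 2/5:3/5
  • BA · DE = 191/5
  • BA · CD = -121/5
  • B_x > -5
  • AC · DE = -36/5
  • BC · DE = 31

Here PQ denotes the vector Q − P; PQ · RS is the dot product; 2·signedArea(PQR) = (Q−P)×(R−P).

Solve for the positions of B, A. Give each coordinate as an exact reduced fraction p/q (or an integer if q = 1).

1. B_x = -9/2  [line -7·x + -5·y + -19 = 0 ∩ |BD|² = 65/2]
2. B_y = 5/2  [line -7·x + -5·y + -19 = 0 ∩ |BD|² = 65/2]
   → B = (-9/2, 5/2)
3. A_x = -7/5  [BA · CD = -121/5 ∩ A divides EC with EA:AC = 2/5:3/5]
4. A_y = 29/5  [BA · CD = -121/5 ∩ A divides EC with EA:AC = 2/5:3/5]
   → A = (-7/5, 29/5)

A = (-7/5, 29/5)
B = (-9/2, 5/2)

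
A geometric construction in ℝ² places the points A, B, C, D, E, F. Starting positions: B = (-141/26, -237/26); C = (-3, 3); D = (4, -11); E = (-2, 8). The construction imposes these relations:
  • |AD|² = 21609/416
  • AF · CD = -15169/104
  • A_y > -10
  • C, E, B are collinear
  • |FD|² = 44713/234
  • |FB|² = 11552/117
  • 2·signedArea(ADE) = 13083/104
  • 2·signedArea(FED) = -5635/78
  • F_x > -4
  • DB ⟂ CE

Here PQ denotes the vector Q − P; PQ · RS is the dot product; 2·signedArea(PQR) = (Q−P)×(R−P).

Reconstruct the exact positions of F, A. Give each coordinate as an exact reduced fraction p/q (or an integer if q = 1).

A = (-319/104, -997/104)
F = (-271/78, 49/78)

1. A_x = -319/104  [line -19·x + -6·y + -12043/104 = 0 ∩ |AD|² = 21609/416]
2. A_y = -997/104  [line -19·x + -6·y + -12043/104 = 0 ∩ |AD|² = 21609/416]
   → A = (-319/104, -997/104)
3. F_x = -271/78  [2·signedArea(FED) = -5635/78 ∩ AF · CD = -15169/104]
4. F_y = 49/78  [2·signedArea(FED) = -5635/78 ∩ AF · CD = -15169/104]
   → F = (-271/78, 49/78)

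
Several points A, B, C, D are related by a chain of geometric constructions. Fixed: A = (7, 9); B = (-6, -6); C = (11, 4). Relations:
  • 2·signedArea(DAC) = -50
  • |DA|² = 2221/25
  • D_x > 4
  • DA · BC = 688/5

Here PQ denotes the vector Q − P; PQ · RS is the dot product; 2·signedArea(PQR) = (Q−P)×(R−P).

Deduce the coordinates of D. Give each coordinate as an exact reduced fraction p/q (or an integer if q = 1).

D = (21/5, 0)

1. D_x = 21/5  [DA · BC = 688/5 ∩ 2·signedArea(DAC) = -50]
2. D_y = 0  [DA · BC = 688/5 ∩ 2·signedArea(DAC) = -50]
   → D = (21/5, 0)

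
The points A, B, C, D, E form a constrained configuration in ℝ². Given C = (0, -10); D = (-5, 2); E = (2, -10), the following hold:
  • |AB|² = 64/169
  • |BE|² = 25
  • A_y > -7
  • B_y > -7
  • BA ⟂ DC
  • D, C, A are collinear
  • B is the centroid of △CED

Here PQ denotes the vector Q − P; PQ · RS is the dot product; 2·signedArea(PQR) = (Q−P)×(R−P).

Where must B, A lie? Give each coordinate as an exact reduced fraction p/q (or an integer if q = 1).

A = (-265/169, -1054/169)
B = (-1, -6)

1. B_x = -1  [B is the centroid of △CED]
2. B_y = -6  [B is the centroid of △CED]
   → B = (-1, -6)
3. A_x = -265/169  [D, C, A are collinear ∩ BA ⟂ DC]
4. A_y = -1054/169  [D, C, A are collinear ∩ BA ⟂ DC]
   → A = (-265/169, -1054/169)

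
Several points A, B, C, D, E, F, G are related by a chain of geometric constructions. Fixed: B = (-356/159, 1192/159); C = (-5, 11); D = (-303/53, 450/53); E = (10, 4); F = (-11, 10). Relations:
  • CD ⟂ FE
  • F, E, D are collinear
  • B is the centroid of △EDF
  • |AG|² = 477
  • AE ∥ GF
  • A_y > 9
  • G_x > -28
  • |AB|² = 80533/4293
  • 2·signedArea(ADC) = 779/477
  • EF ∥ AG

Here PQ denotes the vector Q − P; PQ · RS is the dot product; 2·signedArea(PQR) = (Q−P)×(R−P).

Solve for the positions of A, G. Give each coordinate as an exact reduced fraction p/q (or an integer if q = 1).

A = (-2900/477, 4531/477)
G = (-12917/477, 7393/477)

1. A_x = -2900/477  [line -133/53·x + 38/53·y + -10526/477 = 0 ∩ |AB|² = 80533/4293]
2. A_y = 4531/477  [line -133/53·x + 38/53·y + -10526/477 = 0 ∩ |AB|² = 80533/4293]
   → A = (-2900/477, 4531/477)
3. G_x = -12917/477  [AE ∥ GF ∩ EF ∥ AG]
4. G_y = 7393/477  [AE ∥ GF ∩ EF ∥ AG]
   → G = (-12917/477, 7393/477)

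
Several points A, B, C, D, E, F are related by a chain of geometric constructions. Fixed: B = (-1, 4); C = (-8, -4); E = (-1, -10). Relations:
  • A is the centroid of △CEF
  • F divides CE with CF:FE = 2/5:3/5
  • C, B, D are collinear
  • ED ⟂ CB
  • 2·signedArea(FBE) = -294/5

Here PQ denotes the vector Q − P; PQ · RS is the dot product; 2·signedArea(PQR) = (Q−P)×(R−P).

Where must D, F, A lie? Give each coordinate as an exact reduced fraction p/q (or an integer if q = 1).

1. D_x = -897/113  [C, B, D are collinear ∩ ED ⟂ CB]
2. D_y = -444/113  [C, B, D are collinear ∩ ED ⟂ CB]
   → D = (-897/113, -444/113)
3. F_x = -26/5  [F divides CE with CF:FE = 2/5:3/5]
4. F_y = -32/5  [F divides CE with CF:FE = 2/5:3/5]
   → F = (-26/5, -32/5)
5. A_x = -71/15  [A is the centroid of △CEF]
6. A_y = -34/5  [A is the centroid of △CEF]
   → A = (-71/15, -34/5)

A = (-71/15, -34/5)
D = (-897/113, -444/113)
F = (-26/5, -32/5)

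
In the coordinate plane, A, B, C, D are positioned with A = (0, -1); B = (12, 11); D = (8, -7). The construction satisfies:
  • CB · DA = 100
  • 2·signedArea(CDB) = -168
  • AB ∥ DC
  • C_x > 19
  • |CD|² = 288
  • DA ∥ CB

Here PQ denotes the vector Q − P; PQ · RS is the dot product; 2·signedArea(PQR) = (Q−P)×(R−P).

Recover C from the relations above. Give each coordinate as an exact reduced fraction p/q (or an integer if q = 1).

1. C_x = 20  [DA ∥ CB ∩ AB ∥ DC]
2. C_y = 5  [DA ∥ CB ∩ AB ∥ DC]
   → C = (20, 5)

C = (20, 5)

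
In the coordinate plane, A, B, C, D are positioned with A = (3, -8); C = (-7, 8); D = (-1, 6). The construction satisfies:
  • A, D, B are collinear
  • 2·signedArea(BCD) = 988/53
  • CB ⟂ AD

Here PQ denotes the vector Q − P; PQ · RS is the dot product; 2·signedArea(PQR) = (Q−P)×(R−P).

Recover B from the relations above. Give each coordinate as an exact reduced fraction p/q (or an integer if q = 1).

B = (-105/53, 500/53)

1. B_x = -105/53  [A, D, B are collinear ∩ CB ⟂ AD]
2. B_y = 500/53  [A, D, B are collinear ∩ CB ⟂ AD]
   → B = (-105/53, 500/53)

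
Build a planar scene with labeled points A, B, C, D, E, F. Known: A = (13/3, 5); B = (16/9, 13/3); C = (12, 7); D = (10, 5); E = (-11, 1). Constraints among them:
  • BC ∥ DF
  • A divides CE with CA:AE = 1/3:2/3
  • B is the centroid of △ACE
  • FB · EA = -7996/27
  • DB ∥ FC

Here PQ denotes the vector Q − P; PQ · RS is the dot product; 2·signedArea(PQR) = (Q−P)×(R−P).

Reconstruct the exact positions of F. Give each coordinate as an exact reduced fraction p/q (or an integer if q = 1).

F = (182/9, 23/3)

1. F_x = 182/9  [DB ∥ FC ∩ BC ∥ DF]
2. F_y = 23/3  [DB ∥ FC ∩ BC ∥ DF]
   → F = (182/9, 23/3)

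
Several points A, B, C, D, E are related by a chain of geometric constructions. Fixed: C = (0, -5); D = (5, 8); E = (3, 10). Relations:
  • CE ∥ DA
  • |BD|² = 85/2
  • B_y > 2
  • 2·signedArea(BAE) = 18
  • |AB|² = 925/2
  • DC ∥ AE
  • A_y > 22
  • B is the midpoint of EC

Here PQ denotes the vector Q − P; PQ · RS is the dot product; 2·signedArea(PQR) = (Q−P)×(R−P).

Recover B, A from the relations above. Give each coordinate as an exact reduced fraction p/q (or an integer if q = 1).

A = (8, 23)
B = (3/2, 5/2)

1. B_x = 3/2  [B is the midpoint of EC]
2. B_y = 5/2  [B is the midpoint of EC]
   → B = (3/2, 5/2)
3. A_x = 8  [DC ∥ AE ∩ CE ∥ DA]
4. A_y = 23  [DC ∥ AE ∩ CE ∥ DA]
   → A = (8, 23)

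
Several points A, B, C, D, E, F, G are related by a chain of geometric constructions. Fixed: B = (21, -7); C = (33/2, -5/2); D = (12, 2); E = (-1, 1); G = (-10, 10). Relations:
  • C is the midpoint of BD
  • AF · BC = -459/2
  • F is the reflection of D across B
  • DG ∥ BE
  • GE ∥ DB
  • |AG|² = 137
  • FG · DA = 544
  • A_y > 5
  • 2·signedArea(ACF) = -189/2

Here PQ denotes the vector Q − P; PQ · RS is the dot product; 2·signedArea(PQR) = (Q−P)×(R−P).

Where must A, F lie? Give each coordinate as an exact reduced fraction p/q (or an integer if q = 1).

A = (1, 6)
F = (30, -16)

1. F_x = 30  [F is the reflection of D across B]
2. F_y = -16  [F is the reflection of D across B]
   → F = (30, -16)
3. A_x = 1  [AF · BC = -459/2 ∩ FG · DA = 544]
4. A_y = 6  [AF · BC = -459/2 ∩ FG · DA = 544]
   → A = (1, 6)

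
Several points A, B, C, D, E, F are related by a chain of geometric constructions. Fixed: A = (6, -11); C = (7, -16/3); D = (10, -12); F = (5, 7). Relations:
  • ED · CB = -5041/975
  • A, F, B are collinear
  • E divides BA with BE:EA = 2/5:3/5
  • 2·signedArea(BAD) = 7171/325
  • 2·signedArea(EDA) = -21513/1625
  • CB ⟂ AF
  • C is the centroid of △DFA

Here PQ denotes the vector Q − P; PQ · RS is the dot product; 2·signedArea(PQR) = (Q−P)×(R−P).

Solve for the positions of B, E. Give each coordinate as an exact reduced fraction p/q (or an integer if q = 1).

B = (1849/325, -1757/325)
E = (9447/1625, -12421/1625)

1. B_x = 1849/325  [A, F, B are collinear ∩ CB ⟂ AF]
2. B_y = -1757/325  [A, F, B are collinear ∩ CB ⟂ AF]
   → B = (1849/325, -1757/325)
3. E_x = 9447/1625  [E divides BA with BE:EA = 2/5:3/5]
4. E_y = -12421/1625  [E divides BA with BE:EA = 2/5:3/5]
   → E = (9447/1625, -12421/1625)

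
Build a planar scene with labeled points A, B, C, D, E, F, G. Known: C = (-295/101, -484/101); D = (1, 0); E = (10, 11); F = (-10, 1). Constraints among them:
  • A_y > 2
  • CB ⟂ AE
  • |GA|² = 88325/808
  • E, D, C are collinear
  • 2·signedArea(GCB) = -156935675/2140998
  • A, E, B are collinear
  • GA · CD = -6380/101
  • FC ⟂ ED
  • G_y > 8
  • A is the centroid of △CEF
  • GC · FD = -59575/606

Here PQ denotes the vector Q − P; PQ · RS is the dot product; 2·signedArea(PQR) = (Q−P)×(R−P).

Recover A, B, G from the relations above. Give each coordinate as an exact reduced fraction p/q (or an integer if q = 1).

A = (-295/303, 728/303)
B = (-2024320/356833, -456447/356833)
G = (8795/1212, 10727/1212)

1. A_x = -295/303  [A is the centroid of △CEF]
2. A_y = 728/303  [A is the centroid of △CEF]
   → A = (-295/303, 728/303)
3. B_x = -2024320/356833  [A, E, B are collinear ∩ CB ⟂ AE]
4. B_y = -456447/356833  [A, E, B are collinear ∩ CB ⟂ AE]
   → B = (-2024320/356833, -456447/356833)
5. G_x = 8795/1212  [GA · CD = -6380/101 ∩ GC · FD = -59575/606]
6. G_y = 10727/1212  [GA · CD = -6380/101 ∩ GC · FD = -59575/606]
   → G = (8795/1212, 10727/1212)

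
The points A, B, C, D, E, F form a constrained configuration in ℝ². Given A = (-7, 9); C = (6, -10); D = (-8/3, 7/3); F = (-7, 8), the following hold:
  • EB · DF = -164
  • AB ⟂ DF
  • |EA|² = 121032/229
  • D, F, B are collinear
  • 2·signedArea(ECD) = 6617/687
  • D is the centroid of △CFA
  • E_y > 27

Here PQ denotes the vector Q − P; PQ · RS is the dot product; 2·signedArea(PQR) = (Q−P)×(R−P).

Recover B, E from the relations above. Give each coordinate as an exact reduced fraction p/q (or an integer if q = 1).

B = (-3427/458, 3953/458)
E = (-4801/229, 6243/229)

1. B_x = -3427/458  [D, F, B are collinear ∩ AB ⟂ DF]
2. B_y = 3953/458  [D, F, B are collinear ∩ AB ⟂ DF]
   → B = (-3427/458, 3953/458)
3. E_x = -4801/229  [2·signedArea(ECD) = 6617/687 ∩ EB · DF = -164]
4. E_y = 6243/229  [2·signedArea(ECD) = 6617/687 ∩ EB · DF = -164]
   → E = (-4801/229, 6243/229)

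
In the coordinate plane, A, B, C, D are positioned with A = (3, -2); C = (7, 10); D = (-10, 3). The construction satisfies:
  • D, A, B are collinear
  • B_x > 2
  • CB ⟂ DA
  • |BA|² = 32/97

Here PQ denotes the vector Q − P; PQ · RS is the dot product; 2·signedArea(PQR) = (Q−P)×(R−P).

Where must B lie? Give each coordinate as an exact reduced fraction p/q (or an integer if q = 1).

B = (239/97, -174/97)

1. B_x = 239/97  [D, A, B are collinear ∩ CB ⟂ DA]
2. B_y = -174/97  [D, A, B are collinear ∩ CB ⟂ DA]
   → B = (239/97, -174/97)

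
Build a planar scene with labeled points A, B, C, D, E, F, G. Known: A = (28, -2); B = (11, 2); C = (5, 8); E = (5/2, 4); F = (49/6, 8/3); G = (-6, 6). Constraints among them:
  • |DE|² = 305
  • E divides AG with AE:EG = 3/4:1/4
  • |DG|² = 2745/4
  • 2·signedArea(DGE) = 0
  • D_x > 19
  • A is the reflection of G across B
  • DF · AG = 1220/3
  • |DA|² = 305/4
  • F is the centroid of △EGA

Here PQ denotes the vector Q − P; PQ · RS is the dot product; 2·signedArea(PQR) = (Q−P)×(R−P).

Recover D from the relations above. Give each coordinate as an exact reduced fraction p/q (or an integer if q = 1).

D = (39/2, 0)

1. D_x = 39/2  [2·signedArea(DGE) = 0 ∩ DF · AG = 1220/3]
2. D_y = 0  [2·signedArea(DGE) = 0 ∩ DF · AG = 1220/3]
   → D = (39/2, 0)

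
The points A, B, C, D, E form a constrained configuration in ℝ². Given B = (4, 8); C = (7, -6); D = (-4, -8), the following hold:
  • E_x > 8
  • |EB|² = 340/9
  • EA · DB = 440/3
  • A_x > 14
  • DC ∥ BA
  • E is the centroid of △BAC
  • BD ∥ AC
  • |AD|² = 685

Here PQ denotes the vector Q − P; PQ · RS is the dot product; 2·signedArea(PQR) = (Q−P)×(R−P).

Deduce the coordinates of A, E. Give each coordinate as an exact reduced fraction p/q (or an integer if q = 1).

1. A_x = 15  [BD ∥ AC ∩ DC ∥ BA]
2. A_y = 10  [BD ∥ AC ∩ DC ∥ BA]
   → A = (15, 10)
3. E_x = 26/3  [E is the centroid of △BAC]
4. E_y = 4  [E is the centroid of △BAC]
   → E = (26/3, 4)

A = (15, 10)
E = (26/3, 4)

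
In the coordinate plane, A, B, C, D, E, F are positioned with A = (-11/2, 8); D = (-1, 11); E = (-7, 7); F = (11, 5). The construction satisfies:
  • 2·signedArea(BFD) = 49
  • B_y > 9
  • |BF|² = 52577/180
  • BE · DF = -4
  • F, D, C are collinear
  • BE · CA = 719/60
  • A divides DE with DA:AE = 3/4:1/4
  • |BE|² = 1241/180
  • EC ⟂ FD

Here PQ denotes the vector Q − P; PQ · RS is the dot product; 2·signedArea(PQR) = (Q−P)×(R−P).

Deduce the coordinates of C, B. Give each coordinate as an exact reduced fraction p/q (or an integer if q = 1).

B = (-167/30, 46/5)
C = (-21/5, 63/5)

1. C_x = -21/5  [F, D, C are collinear ∩ EC ⟂ FD]
2. C_y = 63/5  [F, D, C are collinear ∩ EC ⟂ FD]
   → C = (-21/5, 63/5)
3. B_x = -167/30  [BE · DF = -4 ∩ 2·signedArea(BFD) = 49]
4. B_y = 46/5  [BE · DF = -4 ∩ 2·signedArea(BFD) = 49]
   → B = (-167/30, 46/5)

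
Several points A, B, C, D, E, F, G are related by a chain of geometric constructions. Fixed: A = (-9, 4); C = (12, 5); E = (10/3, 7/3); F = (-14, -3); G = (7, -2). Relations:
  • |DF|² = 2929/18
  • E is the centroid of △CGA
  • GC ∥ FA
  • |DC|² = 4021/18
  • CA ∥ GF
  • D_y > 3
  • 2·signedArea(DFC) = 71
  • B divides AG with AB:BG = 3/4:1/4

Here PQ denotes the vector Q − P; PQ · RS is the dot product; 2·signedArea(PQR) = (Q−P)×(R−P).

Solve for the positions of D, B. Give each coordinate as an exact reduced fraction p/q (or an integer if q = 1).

1. D_x = -17/6  [line -8·x + 26·y + -105 = 0 ∩ |DF|² = 2929/18]
2. D_y = 19/6  [line -8·x + 26·y + -105 = 0 ∩ |DF|² = 2929/18]
   → D = (-17/6, 19/6)
3. B_x = 3  [B divides AG with AB:BG = 3/4:1/4]
4. B_y = -1/2  [B divides AG with AB:BG = 3/4:1/4]
   → B = (3, -1/2)

B = (3, -1/2)
D = (-17/6, 19/6)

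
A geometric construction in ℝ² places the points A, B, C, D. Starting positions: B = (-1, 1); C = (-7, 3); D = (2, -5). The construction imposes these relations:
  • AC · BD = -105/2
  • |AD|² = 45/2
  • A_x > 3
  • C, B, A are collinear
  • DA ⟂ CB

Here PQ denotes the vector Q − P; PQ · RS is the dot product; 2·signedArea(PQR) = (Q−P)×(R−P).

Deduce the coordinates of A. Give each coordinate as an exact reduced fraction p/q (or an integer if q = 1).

A = (7/2, -1/2)

1. A_x = 7/2  [C, B, A are collinear ∩ DA ⟂ CB]
2. A_y = -1/2  [C, B, A are collinear ∩ DA ⟂ CB]
   → A = (7/2, -1/2)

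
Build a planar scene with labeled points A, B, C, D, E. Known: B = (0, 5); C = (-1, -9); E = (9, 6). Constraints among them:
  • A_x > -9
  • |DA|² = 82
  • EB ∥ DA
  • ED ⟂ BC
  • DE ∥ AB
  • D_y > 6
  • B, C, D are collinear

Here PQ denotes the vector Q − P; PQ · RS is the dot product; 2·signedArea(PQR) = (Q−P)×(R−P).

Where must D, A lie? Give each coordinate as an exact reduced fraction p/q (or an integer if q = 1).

A = (-1750/197, 1110/197)
D = (23/197, 1307/197)

1. D_x = 23/197  [B, C, D are collinear ∩ ED ⟂ BC]
2. D_y = 1307/197  [B, C, D are collinear ∩ ED ⟂ BC]
   → D = (23/197, 1307/197)
3. A_x = -1750/197  [DE ∥ AB ∩ EB ∥ DA]
4. A_y = 1110/197  [DE ∥ AB ∩ EB ∥ DA]
   → A = (-1750/197, 1110/197)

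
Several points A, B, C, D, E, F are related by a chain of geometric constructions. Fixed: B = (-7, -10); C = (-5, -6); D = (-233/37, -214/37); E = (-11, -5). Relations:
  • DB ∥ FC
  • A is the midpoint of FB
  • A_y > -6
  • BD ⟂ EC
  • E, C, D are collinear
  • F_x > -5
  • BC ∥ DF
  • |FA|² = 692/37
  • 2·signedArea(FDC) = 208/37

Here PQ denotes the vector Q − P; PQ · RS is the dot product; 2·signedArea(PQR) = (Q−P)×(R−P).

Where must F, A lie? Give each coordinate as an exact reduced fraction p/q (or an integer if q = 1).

A = (-209/37, -218/37)
F = (-159/37, -66/37)

1. F_x = -159/37  [DB ∥ FC ∩ BC ∥ DF]
2. F_y = -66/37  [DB ∥ FC ∩ BC ∥ DF]
   → F = (-159/37, -66/37)
3. A_x = -209/37  [A is the midpoint of FB]
4. A_y = -218/37  [A is the midpoint of FB]
   → A = (-209/37, -218/37)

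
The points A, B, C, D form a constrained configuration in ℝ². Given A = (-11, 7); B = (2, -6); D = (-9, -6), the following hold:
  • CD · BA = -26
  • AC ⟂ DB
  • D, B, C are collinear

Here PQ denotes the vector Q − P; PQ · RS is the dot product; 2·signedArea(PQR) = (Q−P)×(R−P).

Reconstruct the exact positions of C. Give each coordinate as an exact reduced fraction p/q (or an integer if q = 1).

C = (-11, -6)

1. C_x = -11  [D, B, C are collinear ∩ AC ⟂ DB]
2. C_y = -6  [D, B, C are collinear ∩ AC ⟂ DB]
   → C = (-11, -6)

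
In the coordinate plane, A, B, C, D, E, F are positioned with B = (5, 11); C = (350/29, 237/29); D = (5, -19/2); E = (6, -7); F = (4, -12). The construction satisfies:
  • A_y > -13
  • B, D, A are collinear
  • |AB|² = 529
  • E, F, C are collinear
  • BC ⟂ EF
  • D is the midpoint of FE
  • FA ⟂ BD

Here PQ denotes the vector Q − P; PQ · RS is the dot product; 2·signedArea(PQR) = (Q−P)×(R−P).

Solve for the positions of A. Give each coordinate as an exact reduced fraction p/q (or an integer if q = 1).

1. A_x = 5  [B, D, A are collinear ∩ FA ⟂ BD]
2. A_y = -12  [B, D, A are collinear ∩ FA ⟂ BD]
   → A = (5, -12)

A = (5, -12)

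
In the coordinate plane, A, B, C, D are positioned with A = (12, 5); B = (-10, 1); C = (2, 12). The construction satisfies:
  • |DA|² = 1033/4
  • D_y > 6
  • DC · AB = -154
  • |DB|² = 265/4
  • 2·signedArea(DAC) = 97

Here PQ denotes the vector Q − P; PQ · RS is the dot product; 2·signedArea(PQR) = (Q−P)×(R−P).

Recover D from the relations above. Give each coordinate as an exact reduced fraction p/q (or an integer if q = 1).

D = (-4, 13/2)

1. D_x = -4  [2·signedArea(DAC) = 97 ∩ DC · AB = -154]
2. D_y = 13/2  [2·signedArea(DAC) = 97 ∩ DC · AB = -154]
   → D = (-4, 13/2)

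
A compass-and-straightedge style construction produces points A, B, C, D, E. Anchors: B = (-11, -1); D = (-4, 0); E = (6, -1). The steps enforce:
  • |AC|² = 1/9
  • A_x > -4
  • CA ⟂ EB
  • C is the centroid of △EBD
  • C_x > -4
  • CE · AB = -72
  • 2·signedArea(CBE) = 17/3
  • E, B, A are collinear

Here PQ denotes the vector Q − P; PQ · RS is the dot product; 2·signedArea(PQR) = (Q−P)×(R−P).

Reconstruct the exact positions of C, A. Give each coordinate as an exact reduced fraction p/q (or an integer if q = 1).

1. C_x = -3  [C is the centroid of △EBD]
2. C_y = -2/3  [C is the centroid of △EBD]
   → C = (-3, -2/3)
3. A_x = -3  [E, B, A are collinear ∩ CA ⟂ EB]
4. A_y = -1  [E, B, A are collinear ∩ CA ⟂ EB]
   → A = (-3, -1)

A = (-3, -1)
C = (-3, -2/3)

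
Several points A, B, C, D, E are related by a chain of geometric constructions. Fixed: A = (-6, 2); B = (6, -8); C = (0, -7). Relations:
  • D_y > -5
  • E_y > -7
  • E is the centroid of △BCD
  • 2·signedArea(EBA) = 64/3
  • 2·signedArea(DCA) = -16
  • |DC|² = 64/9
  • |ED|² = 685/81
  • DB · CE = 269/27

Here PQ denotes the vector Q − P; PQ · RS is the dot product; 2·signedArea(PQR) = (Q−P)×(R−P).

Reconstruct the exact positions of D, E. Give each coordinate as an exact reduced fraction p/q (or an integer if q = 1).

1. D_x = 0  [line -9·x + -6·y + -26 = 0 ∩ |DC|² = 64/9]
2. D_y = -13/3  [line -9·x + -6·y + -26 = 0 ∩ |DC|² = 64/9]
   → D = (0, -13/3)
3. E_x = 2  [E is the centroid of △BCD]
4. E_y = -58/9  [E is the centroid of △BCD]
   → E = (2, -58/9)

D = (0, -13/3)
E = (2, -58/9)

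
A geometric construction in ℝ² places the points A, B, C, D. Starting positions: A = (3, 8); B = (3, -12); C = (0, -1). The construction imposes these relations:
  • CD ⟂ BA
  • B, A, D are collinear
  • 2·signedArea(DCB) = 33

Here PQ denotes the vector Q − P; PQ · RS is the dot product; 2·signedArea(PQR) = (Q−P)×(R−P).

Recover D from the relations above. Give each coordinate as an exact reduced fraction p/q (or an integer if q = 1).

D = (3, -1)

1. D_x = 3  [B, A, D are collinear ∩ CD ⟂ BA]
2. D_y = -1  [B, A, D are collinear ∩ CD ⟂ BA]
   → D = (3, -1)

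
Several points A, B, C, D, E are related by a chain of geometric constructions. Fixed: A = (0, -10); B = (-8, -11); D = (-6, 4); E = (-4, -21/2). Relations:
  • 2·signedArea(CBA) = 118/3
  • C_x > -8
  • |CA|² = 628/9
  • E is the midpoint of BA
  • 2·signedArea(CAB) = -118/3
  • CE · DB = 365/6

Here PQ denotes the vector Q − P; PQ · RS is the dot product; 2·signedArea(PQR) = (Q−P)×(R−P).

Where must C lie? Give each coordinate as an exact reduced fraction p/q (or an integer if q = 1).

C = (-22/3, -6)

1. C_x = -22/3  [CE · DB = 365/6 ∩ 2·signedArea(CBA) = 118/3]
2. C_y = -6  [CE · DB = 365/6 ∩ 2·signedArea(CBA) = 118/3]
   → C = (-22/3, -6)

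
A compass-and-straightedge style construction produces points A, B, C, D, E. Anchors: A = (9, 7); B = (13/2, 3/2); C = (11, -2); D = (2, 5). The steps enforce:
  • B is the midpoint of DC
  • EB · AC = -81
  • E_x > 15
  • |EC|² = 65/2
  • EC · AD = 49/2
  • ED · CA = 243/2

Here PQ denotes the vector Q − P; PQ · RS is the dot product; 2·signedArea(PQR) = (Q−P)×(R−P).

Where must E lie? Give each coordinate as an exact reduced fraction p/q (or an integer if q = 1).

1. E_x = 31/2  [EC · AD = 49/2 ∩ ED · CA = 243/2]
2. E_y = -11/2  [EC · AD = 49/2 ∩ ED · CA = 243/2]
   → E = (31/2, -11/2)

E = (31/2, -11/2)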